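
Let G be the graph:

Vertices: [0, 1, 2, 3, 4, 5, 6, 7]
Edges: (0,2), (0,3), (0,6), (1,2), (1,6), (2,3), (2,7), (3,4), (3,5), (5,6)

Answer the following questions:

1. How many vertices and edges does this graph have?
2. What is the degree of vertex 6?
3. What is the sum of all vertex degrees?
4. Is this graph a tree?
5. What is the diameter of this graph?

Count: 8 vertices, 10 edges.
Vertex 6 has neighbors [0, 1, 5], degree = 3.
Handshaking lemma: 2 * 10 = 20.
A tree on 8 vertices has 7 edges. This graph has 10 edges (3 extra). Not a tree.
Diameter (longest shortest path) = 3.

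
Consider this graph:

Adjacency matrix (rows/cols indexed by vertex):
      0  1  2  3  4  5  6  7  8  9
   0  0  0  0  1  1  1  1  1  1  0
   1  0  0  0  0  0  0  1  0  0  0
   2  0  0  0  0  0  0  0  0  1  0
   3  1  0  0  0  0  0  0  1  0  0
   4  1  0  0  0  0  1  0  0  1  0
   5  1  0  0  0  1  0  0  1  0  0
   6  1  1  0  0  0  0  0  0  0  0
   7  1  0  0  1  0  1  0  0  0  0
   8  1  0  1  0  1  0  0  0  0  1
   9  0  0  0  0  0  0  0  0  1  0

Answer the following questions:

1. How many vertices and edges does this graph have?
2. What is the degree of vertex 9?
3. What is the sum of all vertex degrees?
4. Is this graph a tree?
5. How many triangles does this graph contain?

Count: 10 vertices, 13 edges.
Vertex 9 has neighbors [8], degree = 1.
Handshaking lemma: 2 * 13 = 26.
A tree on 10 vertices has 9 edges. This graph has 13 edges (4 extra). Not a tree.
Number of triangles = 4.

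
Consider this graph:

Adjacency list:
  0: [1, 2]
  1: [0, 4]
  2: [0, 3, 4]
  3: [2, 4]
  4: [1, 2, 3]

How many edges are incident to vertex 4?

Vertex 4 has neighbors [1, 2, 3], so deg(4) = 3.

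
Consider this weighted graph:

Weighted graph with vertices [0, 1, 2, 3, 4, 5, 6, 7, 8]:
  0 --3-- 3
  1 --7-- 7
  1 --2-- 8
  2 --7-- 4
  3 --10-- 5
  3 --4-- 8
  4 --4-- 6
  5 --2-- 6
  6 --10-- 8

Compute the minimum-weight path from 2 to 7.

Using Dijkstra's algorithm from vertex 2:
Shortest path: 2 -> 4 -> 6 -> 8 -> 1 -> 7
Total weight: 7 + 4 + 10 + 2 + 7 = 30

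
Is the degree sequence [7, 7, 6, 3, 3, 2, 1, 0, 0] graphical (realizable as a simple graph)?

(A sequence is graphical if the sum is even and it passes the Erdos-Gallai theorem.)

Sum of degrees = 29. Sum is odd, so the sequence is NOT graphical.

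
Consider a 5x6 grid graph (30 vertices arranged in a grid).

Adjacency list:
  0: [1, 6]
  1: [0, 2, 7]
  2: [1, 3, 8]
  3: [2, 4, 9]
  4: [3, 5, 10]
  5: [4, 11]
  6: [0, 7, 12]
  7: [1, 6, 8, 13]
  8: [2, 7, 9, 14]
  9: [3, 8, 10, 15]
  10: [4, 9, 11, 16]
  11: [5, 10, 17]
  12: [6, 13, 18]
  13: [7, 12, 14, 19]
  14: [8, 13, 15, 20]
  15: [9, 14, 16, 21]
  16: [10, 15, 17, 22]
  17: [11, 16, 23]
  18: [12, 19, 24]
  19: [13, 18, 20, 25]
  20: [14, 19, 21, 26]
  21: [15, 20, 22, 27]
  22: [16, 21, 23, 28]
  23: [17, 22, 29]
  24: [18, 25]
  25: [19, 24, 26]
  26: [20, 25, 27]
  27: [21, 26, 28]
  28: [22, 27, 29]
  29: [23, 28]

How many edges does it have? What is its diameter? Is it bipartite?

A 5x6 grid has 24 vertical edges and 25 horizontal edges.
Total edges = 24 + 25 = 49.
Diameter = (5-1) + (6-1) = 9 (corner to opposite corner).
Grid graphs are bipartite (checkerboard coloring).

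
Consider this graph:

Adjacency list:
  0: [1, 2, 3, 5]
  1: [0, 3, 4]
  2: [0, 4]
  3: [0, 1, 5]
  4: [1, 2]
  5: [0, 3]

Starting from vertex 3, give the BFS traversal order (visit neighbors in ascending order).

BFS from vertex 3 (neighbors processed in ascending order):
Visit order: 3, 0, 1, 5, 2, 4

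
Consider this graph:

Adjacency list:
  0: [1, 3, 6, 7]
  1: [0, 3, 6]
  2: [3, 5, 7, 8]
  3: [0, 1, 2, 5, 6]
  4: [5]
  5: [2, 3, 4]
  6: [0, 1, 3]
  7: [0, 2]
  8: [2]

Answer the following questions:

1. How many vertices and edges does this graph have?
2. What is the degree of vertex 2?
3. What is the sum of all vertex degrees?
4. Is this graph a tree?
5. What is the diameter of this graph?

Count: 9 vertices, 13 edges.
Vertex 2 has neighbors [3, 5, 7, 8], degree = 4.
Handshaking lemma: 2 * 13 = 26.
A tree on 9 vertices has 8 edges. This graph has 13 edges (5 extra). Not a tree.
Diameter (longest shortest path) = 3.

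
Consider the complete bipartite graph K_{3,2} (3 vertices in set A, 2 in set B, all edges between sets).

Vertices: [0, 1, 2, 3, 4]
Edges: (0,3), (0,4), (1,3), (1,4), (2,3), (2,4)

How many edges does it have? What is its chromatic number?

K_{3,2} has 3 * 2 = 6 edges.
Bipartite graphs have chromatic number 2 (color each partition differently).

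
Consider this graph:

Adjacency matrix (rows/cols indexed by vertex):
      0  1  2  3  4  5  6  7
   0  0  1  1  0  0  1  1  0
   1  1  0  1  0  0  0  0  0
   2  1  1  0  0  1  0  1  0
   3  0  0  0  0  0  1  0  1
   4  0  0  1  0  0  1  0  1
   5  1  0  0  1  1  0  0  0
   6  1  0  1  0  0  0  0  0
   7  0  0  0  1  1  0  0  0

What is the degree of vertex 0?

Vertex 0 has neighbors [1, 2, 5, 6], so deg(0) = 4.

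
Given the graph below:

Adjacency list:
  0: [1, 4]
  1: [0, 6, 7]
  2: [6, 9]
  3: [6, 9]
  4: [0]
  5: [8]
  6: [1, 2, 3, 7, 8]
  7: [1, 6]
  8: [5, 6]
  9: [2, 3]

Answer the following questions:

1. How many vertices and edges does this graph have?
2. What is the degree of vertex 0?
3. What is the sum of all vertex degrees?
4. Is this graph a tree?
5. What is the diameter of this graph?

Count: 10 vertices, 11 edges.
Vertex 0 has neighbors [1, 4], degree = 2.
Handshaking lemma: 2 * 11 = 22.
A tree on 10 vertices has 9 edges. This graph has 11 edges (2 extra). Not a tree.
Diameter (longest shortest path) = 5.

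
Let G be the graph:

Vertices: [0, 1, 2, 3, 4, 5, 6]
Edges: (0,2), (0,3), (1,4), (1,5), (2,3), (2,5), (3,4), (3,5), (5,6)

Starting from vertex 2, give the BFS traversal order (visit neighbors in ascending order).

BFS from vertex 2 (neighbors processed in ascending order):
Visit order: 2, 0, 3, 5, 4, 1, 6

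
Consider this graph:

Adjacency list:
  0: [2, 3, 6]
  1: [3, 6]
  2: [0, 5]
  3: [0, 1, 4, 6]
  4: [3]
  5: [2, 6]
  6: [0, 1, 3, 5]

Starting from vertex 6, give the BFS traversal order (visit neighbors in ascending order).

BFS from vertex 6 (neighbors processed in ascending order):
Visit order: 6, 0, 1, 3, 5, 2, 4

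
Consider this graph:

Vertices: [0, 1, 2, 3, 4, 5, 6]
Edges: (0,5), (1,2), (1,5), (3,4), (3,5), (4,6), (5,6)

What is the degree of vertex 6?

Vertex 6 has neighbors [4, 5], so deg(6) = 2.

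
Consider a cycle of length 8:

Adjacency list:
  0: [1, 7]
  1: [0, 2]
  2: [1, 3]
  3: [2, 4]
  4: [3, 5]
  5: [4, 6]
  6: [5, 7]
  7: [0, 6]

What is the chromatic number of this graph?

This is an even cycle (C_8). Even cycles are bipartite.
Chromatic number = 2.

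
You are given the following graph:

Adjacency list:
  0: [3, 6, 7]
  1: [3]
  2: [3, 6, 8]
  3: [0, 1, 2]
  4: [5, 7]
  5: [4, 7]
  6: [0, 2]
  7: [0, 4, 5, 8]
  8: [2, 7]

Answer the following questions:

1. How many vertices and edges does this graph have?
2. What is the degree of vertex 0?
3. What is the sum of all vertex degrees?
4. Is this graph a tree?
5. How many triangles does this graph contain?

Count: 9 vertices, 11 edges.
Vertex 0 has neighbors [3, 6, 7], degree = 3.
Handshaking lemma: 2 * 11 = 22.
A tree on 9 vertices has 8 edges. This graph has 11 edges (3 extra). Not a tree.
Number of triangles = 1.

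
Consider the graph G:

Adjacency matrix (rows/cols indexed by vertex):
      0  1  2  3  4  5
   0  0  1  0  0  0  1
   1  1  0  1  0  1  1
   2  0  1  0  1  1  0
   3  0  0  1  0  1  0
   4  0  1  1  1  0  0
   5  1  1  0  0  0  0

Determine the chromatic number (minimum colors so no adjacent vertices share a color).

The graph has a maximum clique of size 3 (lower bound on chromatic number).
A valid 3-coloring: {0: 1, 1: 0, 2: 1, 3: 0, 4: 2, 5: 2}.
Chromatic number = 3.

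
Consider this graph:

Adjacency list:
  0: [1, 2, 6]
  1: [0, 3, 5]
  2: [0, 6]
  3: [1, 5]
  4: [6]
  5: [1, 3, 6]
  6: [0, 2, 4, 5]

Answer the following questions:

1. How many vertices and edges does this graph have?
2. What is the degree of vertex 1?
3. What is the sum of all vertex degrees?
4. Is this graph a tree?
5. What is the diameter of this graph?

Count: 7 vertices, 9 edges.
Vertex 1 has neighbors [0, 3, 5], degree = 3.
Handshaking lemma: 2 * 9 = 18.
A tree on 7 vertices has 6 edges. This graph has 9 edges (3 extra). Not a tree.
Diameter (longest shortest path) = 3.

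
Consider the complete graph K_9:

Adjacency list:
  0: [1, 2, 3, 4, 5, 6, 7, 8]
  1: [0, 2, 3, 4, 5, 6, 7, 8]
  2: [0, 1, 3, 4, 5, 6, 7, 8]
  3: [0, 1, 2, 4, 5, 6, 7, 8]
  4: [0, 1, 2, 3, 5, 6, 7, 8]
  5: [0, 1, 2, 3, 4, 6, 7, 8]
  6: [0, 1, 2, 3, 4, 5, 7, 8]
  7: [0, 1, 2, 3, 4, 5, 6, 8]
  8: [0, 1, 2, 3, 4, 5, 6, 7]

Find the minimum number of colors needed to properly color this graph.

In K_9, every vertex is adjacent to every other vertex.
Each vertex needs a unique color.
Chromatic number = 9.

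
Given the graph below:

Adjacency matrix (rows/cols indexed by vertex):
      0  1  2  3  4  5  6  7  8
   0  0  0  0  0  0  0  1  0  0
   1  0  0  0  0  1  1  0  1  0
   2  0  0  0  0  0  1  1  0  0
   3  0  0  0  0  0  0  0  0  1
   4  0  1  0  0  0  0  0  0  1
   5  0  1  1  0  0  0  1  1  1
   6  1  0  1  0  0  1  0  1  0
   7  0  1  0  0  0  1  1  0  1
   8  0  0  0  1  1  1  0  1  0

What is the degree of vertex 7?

Vertex 7 has neighbors [1, 5, 6, 8], so deg(7) = 4.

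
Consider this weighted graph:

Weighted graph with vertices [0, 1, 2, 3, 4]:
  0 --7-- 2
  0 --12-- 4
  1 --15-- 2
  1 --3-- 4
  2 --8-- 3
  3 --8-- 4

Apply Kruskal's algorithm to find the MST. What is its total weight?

Applying Kruskal's algorithm (sort edges by weight, add if no cycle):
  Add (1,4) w=3
  Add (0,2) w=7
  Add (2,3) w=8
  Add (3,4) w=8
  Skip (0,4) w=12 (creates cycle)
  Skip (1,2) w=15 (creates cycle)
MST weight = 26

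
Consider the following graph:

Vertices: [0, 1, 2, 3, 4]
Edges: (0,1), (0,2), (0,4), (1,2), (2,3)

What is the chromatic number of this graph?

The graph has a maximum clique of size 3 (lower bound on chromatic number).
A valid 3-coloring: {0: 0, 1: 2, 2: 1, 3: 0, 4: 1}.
Chromatic number = 3.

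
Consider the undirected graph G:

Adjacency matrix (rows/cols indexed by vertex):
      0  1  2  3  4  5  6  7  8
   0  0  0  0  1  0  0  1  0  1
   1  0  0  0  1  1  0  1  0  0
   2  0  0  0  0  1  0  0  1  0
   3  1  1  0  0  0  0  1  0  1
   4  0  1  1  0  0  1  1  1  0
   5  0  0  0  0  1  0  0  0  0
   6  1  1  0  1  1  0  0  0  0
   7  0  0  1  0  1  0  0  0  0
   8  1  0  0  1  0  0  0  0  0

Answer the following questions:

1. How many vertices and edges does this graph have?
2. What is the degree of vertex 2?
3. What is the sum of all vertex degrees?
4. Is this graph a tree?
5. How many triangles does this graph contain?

Count: 9 vertices, 13 edges.
Vertex 2 has neighbors [4, 7], degree = 2.
Handshaking lemma: 2 * 13 = 26.
A tree on 9 vertices has 8 edges. This graph has 13 edges (5 extra). Not a tree.
Number of triangles = 5.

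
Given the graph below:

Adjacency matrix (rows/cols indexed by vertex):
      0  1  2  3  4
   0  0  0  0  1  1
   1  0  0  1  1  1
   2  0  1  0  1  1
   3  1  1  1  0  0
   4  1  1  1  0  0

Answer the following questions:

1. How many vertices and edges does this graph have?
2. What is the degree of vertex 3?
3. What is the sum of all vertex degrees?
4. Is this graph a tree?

Count: 5 vertices, 7 edges.
Vertex 3 has neighbors [0, 1, 2], degree = 3.
Handshaking lemma: 2 * 7 = 14.
A tree on 5 vertices has 4 edges. This graph has 7 edges (3 extra). Not a tree.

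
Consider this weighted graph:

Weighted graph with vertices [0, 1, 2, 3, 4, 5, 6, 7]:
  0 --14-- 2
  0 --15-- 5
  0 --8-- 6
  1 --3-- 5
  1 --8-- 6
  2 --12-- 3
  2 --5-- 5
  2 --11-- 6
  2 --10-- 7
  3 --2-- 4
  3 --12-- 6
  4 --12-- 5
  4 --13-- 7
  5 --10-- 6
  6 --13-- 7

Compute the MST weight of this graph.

Applying Kruskal's algorithm (sort edges by weight, add if no cycle):
  Add (3,4) w=2
  Add (1,5) w=3
  Add (2,5) w=5
  Add (0,6) w=8
  Add (1,6) w=8
  Add (2,7) w=10
  Skip (5,6) w=10 (creates cycle)
  Skip (2,6) w=11 (creates cycle)
  Add (2,3) w=12
  Skip (3,6) w=12 (creates cycle)
  Skip (4,5) w=12 (creates cycle)
  Skip (4,7) w=13 (creates cycle)
  Skip (6,7) w=13 (creates cycle)
  Skip (0,2) w=14 (creates cycle)
  Skip (0,5) w=15 (creates cycle)
MST weight = 48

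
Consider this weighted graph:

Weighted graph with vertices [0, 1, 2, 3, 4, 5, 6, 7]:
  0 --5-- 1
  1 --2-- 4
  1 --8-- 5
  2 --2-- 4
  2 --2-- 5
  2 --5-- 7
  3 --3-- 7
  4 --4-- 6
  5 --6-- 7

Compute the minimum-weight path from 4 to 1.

Using Dijkstra's algorithm from vertex 4:
Shortest path: 4 -> 1
Total weight: 2 = 2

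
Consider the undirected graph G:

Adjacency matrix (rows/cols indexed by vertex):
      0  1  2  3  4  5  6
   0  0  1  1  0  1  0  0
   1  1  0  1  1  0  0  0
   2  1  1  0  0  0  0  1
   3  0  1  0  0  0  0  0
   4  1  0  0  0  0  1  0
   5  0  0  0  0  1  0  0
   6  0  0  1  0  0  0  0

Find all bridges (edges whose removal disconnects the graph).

A bridge is an edge whose removal increases the number of connected components.
Bridges found: (0,4), (1,3), (2,6), (4,5)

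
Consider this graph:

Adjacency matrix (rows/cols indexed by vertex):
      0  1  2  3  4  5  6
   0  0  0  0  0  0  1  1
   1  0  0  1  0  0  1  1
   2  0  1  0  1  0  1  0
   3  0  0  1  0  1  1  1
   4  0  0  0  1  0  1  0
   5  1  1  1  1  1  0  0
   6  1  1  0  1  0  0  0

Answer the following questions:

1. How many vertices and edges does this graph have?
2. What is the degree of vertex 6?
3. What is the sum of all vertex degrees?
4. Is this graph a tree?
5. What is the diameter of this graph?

Count: 7 vertices, 11 edges.
Vertex 6 has neighbors [0, 1, 3], degree = 3.
Handshaking lemma: 2 * 11 = 22.
A tree on 7 vertices has 6 edges. This graph has 11 edges (5 extra). Not a tree.
Diameter (longest shortest path) = 2.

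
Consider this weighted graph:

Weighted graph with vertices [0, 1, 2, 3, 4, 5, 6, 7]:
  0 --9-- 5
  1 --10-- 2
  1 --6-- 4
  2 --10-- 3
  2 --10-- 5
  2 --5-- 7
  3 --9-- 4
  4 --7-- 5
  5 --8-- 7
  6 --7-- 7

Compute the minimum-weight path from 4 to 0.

Using Dijkstra's algorithm from vertex 4:
Shortest path: 4 -> 5 -> 0
Total weight: 7 + 9 = 16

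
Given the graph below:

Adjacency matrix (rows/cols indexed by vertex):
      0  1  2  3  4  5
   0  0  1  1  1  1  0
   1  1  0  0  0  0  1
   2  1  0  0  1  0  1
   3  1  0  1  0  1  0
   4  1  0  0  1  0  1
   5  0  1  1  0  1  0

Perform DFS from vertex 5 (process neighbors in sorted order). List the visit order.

DFS from vertex 5 (neighbors processed in ascending order):
Visit order: 5, 1, 0, 2, 3, 4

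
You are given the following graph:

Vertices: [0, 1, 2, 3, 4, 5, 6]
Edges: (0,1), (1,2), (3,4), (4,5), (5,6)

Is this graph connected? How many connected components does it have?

Checking connectivity: the graph has 2 connected component(s).
Components: [[0, 1, 2], [3, 4, 5, 6]]. The graph is NOT connected.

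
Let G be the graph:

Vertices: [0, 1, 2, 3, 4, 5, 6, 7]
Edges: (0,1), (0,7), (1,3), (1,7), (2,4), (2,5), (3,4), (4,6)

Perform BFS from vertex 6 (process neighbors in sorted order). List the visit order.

BFS from vertex 6 (neighbors processed in ascending order):
Visit order: 6, 4, 2, 3, 5, 1, 0, 7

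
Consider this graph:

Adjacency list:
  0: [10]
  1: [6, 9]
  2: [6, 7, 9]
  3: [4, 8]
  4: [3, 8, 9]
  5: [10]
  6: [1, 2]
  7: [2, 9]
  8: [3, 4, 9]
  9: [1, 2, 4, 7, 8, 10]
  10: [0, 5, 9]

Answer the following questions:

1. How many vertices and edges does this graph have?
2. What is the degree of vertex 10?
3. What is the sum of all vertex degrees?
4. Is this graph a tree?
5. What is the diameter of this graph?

Count: 11 vertices, 14 edges.
Vertex 10 has neighbors [0, 5, 9], degree = 3.
Handshaking lemma: 2 * 14 = 28.
A tree on 11 vertices has 10 edges. This graph has 14 edges (4 extra). Not a tree.
Diameter (longest shortest path) = 4.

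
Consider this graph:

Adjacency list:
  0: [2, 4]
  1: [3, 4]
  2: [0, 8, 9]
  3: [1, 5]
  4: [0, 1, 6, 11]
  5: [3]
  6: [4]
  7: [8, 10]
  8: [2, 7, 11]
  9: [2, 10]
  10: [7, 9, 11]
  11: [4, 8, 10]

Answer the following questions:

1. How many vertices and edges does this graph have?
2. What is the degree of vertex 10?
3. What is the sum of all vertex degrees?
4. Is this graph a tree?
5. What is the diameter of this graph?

Count: 12 vertices, 14 edges.
Vertex 10 has neighbors [7, 9, 11], degree = 3.
Handshaking lemma: 2 * 14 = 28.
A tree on 12 vertices has 11 edges. This graph has 14 edges (3 extra). Not a tree.
Diameter (longest shortest path) = 6.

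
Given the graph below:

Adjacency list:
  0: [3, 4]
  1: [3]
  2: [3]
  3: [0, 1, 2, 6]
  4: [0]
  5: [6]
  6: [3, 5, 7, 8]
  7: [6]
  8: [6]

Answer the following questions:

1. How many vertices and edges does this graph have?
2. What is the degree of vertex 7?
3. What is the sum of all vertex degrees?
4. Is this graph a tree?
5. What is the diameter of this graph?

Count: 9 vertices, 8 edges.
Vertex 7 has neighbors [6], degree = 1.
Handshaking lemma: 2 * 8 = 16.
A graph is a tree iff it is connected and has exactly n-1 edges. This graph is connected (all 9 vertices in one component) and has 9-1 = 8 edges. It is a tree.
Diameter (longest shortest path) = 4.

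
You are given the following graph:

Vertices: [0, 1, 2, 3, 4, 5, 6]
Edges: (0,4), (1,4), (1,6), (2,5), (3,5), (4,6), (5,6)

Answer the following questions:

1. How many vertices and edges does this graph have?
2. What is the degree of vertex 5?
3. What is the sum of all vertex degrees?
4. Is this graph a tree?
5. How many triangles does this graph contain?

Count: 7 vertices, 7 edges.
Vertex 5 has neighbors [2, 3, 6], degree = 3.
Handshaking lemma: 2 * 7 = 14.
A tree on 7 vertices has 6 edges. This graph has 7 edges (1 extra). Not a tree.
Number of triangles = 1.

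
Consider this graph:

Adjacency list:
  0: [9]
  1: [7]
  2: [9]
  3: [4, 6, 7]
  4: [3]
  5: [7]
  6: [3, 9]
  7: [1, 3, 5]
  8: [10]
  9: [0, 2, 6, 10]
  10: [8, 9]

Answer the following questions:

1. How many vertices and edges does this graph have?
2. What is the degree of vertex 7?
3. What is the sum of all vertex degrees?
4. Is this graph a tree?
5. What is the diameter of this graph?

Count: 11 vertices, 10 edges.
Vertex 7 has neighbors [1, 3, 5], degree = 3.
Handshaking lemma: 2 * 10 = 20.
A graph is a tree iff it is connected and has exactly n-1 edges. This graph is connected (all 11 vertices in one component) and has 11-1 = 10 edges. It is a tree.
Diameter (longest shortest path) = 6.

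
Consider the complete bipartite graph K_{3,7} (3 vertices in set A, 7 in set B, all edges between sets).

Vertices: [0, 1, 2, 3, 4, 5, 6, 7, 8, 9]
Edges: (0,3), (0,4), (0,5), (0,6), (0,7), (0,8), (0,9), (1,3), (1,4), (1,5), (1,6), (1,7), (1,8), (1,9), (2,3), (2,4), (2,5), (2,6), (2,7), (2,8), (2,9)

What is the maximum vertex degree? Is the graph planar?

Set-A vertices have degree 7; set-B vertices have degree 3. Maximum degree = max(3,7) = 7.
K_{3,7} contains K_{3,3} as a subgraph (since both sides have >= 3 vertices); by Kuratowski's theorem it is not planar.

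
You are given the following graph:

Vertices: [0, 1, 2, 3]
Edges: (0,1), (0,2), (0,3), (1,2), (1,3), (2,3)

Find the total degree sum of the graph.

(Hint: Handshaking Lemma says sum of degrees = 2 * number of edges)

Count edges: 6 edges.
By Handshaking Lemma: sum of degrees = 2 * 6 = 12.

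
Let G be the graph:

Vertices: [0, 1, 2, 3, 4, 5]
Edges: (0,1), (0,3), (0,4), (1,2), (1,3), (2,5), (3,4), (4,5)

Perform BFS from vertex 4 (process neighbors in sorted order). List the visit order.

BFS from vertex 4 (neighbors processed in ascending order):
Visit order: 4, 0, 3, 5, 1, 2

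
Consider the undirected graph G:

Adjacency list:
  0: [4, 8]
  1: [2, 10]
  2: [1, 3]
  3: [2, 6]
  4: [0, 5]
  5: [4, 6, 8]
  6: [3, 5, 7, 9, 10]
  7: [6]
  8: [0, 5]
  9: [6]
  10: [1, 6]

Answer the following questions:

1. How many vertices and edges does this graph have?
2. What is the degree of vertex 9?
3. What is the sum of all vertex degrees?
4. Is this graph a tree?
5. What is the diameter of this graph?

Count: 11 vertices, 12 edges.
Vertex 9 has neighbors [6], degree = 1.
Handshaking lemma: 2 * 12 = 24.
A tree on 11 vertices has 10 edges. This graph has 12 edges (2 extra). Not a tree.
Diameter (longest shortest path) = 5.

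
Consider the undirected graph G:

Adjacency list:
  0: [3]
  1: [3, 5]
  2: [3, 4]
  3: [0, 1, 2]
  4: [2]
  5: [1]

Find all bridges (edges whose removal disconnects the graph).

A bridge is an edge whose removal increases the number of connected components.
Bridges found: (0,3), (1,3), (1,5), (2,3), (2,4)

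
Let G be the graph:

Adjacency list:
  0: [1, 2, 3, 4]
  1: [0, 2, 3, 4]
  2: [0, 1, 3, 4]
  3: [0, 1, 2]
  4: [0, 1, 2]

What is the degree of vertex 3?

Vertex 3 has neighbors [0, 1, 2], so deg(3) = 3.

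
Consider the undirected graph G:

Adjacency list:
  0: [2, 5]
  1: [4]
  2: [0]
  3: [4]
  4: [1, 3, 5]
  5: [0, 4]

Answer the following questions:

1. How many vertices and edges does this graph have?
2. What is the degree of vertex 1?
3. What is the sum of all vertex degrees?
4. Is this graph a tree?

Count: 6 vertices, 5 edges.
Vertex 1 has neighbors [4], degree = 1.
Handshaking lemma: 2 * 5 = 10.
A graph is a tree iff it is connected and has exactly n-1 edges. This graph is connected (all 6 vertices in one component) and has 6-1 = 5 edges. It is a tree.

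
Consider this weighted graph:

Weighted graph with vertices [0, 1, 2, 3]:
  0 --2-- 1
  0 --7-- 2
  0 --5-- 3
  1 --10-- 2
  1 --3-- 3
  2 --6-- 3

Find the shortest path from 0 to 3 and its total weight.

Using Dijkstra's algorithm from vertex 0:
Shortest path: 0 -> 3
Total weight: 5 = 5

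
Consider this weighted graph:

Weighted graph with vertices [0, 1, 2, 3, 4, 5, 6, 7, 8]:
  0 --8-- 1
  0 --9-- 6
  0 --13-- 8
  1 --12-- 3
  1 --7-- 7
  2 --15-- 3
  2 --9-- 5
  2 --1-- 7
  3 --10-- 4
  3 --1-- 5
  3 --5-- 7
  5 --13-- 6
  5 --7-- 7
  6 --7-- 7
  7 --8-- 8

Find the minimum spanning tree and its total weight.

Applying Kruskal's algorithm (sort edges by weight, add if no cycle):
  Add (2,7) w=1
  Add (3,5) w=1
  Add (3,7) w=5
  Add (1,7) w=7
  Skip (5,7) w=7 (creates cycle)
  Add (6,7) w=7
  Add (0,1) w=8
  Add (7,8) w=8
  Skip (0,6) w=9 (creates cycle)
  Skip (2,5) w=9 (creates cycle)
  Add (3,4) w=10
  Skip (1,3) w=12 (creates cycle)
  Skip (0,8) w=13 (creates cycle)
  Skip (5,6) w=13 (creates cycle)
  Skip (2,3) w=15 (creates cycle)
MST weight = 47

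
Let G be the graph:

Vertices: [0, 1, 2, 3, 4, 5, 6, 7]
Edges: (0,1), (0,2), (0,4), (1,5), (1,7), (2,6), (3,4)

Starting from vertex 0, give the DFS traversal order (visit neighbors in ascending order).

DFS from vertex 0 (neighbors processed in ascending order):
Visit order: 0, 1, 5, 7, 2, 6, 4, 3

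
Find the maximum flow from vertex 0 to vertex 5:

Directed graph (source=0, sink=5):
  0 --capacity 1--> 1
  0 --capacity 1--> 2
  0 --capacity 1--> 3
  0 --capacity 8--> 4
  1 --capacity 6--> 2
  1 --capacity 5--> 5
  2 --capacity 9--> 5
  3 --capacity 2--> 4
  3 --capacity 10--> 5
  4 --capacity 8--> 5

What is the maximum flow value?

Computing max flow:
  Flow on (0->1): 1/1
  Flow on (0->2): 1/1
  Flow on (0->3): 1/1
  Flow on (0->4): 8/8
  Flow on (1->5): 1/5
  Flow on (2->5): 1/9
  Flow on (3->5): 1/10
  Flow on (4->5): 8/8
Maximum flow = 11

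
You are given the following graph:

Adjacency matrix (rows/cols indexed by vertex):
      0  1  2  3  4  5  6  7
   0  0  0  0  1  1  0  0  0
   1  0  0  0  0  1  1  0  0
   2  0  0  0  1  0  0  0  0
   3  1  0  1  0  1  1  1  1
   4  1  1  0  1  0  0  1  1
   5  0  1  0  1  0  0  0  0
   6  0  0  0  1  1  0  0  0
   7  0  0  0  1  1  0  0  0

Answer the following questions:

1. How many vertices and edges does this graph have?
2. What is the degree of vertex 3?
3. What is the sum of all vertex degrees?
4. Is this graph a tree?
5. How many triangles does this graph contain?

Count: 8 vertices, 11 edges.
Vertex 3 has neighbors [0, 2, 4, 5, 6, 7], degree = 6.
Handshaking lemma: 2 * 11 = 22.
A tree on 8 vertices has 7 edges. This graph has 11 edges (4 extra). Not a tree.
Number of triangles = 3.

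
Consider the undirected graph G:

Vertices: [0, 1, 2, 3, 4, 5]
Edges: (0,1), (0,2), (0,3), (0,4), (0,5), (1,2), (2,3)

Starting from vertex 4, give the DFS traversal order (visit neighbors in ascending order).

DFS from vertex 4 (neighbors processed in ascending order):
Visit order: 4, 0, 1, 2, 3, 5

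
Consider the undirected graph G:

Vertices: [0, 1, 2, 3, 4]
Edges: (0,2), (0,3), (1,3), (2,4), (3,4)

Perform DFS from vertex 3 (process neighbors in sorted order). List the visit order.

DFS from vertex 3 (neighbors processed in ascending order):
Visit order: 3, 0, 2, 4, 1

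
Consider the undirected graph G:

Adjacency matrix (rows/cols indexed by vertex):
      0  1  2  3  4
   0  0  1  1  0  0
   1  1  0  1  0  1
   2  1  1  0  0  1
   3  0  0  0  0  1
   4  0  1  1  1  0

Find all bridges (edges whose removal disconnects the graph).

A bridge is an edge whose removal increases the number of connected components.
Bridges found: (3,4)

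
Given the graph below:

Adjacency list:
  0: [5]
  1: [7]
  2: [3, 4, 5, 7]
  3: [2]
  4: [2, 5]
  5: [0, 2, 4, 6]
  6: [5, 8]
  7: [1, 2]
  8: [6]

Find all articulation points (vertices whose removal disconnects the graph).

An articulation point is a vertex whose removal disconnects the graph.
Articulation points: [2, 5, 6, 7]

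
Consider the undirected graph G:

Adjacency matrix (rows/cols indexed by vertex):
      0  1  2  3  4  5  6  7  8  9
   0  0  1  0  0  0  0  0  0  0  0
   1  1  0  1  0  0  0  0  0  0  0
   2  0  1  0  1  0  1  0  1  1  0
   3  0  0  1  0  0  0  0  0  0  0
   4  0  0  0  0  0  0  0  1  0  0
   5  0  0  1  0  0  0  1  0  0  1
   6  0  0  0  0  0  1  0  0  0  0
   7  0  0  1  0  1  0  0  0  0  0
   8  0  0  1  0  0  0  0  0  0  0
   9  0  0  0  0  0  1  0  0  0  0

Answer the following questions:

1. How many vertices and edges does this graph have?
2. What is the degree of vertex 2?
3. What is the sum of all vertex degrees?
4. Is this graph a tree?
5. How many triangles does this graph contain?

Count: 10 vertices, 9 edges.
Vertex 2 has neighbors [1, 3, 5, 7, 8], degree = 5.
Handshaking lemma: 2 * 9 = 18.
A graph is a tree iff it is connected and has exactly n-1 edges. This graph is connected (all 10 vertices in one component) and has 10-1 = 9 edges. It is a tree.
Number of triangles = 0.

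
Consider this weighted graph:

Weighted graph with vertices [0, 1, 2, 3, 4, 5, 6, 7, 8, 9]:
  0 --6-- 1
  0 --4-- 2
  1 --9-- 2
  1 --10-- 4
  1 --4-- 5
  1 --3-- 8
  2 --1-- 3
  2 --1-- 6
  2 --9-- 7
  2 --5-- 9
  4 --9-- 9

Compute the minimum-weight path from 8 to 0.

Using Dijkstra's algorithm from vertex 8:
Shortest path: 8 -> 1 -> 0
Total weight: 3 + 6 = 9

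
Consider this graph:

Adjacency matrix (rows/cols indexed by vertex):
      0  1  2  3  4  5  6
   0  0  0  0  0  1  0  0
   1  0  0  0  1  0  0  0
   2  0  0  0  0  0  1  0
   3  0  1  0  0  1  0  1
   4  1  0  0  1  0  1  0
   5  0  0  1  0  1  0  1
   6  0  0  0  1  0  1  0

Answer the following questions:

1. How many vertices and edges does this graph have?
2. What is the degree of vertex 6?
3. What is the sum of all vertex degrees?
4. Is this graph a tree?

Count: 7 vertices, 7 edges.
Vertex 6 has neighbors [3, 5], degree = 2.
Handshaking lemma: 2 * 7 = 14.
A tree on 7 vertices has 6 edges. This graph has 7 edges (1 extra). Not a tree.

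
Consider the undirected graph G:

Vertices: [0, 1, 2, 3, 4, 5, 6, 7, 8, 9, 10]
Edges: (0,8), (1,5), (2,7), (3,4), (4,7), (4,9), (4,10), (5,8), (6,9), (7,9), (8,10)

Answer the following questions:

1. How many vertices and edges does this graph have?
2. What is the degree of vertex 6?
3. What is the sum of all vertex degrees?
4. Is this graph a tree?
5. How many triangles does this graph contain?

Count: 11 vertices, 11 edges.
Vertex 6 has neighbors [9], degree = 1.
Handshaking lemma: 2 * 11 = 22.
A tree on 11 vertices has 10 edges. This graph has 11 edges (1 extra). Not a tree.
Number of triangles = 1.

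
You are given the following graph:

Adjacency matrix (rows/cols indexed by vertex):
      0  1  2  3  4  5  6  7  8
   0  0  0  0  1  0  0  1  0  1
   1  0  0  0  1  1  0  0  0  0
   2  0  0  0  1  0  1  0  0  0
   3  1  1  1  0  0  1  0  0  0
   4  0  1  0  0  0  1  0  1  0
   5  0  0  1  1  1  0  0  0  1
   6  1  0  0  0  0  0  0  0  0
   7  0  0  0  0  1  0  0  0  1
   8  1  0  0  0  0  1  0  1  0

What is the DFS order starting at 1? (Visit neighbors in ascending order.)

DFS from vertex 1 (neighbors processed in ascending order):
Visit order: 1, 3, 0, 6, 8, 5, 2, 4, 7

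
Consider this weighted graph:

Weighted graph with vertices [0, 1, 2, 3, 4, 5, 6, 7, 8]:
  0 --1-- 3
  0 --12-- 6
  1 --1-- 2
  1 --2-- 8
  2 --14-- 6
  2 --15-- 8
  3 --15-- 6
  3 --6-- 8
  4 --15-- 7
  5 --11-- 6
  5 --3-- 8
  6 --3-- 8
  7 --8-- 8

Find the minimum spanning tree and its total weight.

Applying Kruskal's algorithm (sort edges by weight, add if no cycle):
  Add (0,3) w=1
  Add (1,2) w=1
  Add (1,8) w=2
  Add (5,8) w=3
  Add (6,8) w=3
  Add (3,8) w=6
  Add (7,8) w=8
  Skip (5,6) w=11 (creates cycle)
  Skip (0,6) w=12 (creates cycle)
  Skip (2,6) w=14 (creates cycle)
  Skip (2,8) w=15 (creates cycle)
  Skip (3,6) w=15 (creates cycle)
  Add (4,7) w=15
MST weight = 39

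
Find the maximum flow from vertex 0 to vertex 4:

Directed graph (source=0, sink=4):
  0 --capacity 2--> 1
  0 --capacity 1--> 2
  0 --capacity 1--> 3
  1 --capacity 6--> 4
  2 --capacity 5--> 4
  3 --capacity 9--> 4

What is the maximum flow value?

Computing max flow:
  Flow on (0->1): 2/2
  Flow on (0->2): 1/1
  Flow on (0->3): 1/1
  Flow on (1->4): 2/6
  Flow on (2->4): 1/5
  Flow on (3->4): 1/9
Maximum flow = 4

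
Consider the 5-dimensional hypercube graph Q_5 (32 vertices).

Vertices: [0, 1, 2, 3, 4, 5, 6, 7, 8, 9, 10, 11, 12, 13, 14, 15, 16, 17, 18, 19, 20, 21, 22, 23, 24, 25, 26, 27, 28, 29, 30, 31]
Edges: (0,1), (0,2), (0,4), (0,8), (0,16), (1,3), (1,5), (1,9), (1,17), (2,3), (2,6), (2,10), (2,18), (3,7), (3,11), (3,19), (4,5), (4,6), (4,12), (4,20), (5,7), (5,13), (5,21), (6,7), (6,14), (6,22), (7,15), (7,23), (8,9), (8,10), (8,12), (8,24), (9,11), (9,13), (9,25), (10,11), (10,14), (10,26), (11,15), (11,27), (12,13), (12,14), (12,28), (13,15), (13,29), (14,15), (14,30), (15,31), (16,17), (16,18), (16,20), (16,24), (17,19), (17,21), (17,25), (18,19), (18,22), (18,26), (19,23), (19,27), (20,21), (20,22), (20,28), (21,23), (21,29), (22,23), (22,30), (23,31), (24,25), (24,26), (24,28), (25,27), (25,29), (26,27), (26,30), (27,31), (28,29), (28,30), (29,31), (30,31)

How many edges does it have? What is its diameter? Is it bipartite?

The 5-dimensional hypercube Q_5 has 32 vertices and each vertex has degree 5.
Total edges = 32 * 5 / 2 = 80.
Diameter = 5 (max Hamming distance between binary labels).
Hypercubes are bipartite (partition by parity of binary representation).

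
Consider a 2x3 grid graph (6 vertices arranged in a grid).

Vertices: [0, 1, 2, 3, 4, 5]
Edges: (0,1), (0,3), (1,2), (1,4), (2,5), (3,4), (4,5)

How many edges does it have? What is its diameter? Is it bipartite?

A 2x3 grid has 3 vertical edges and 4 horizontal edges.
Total edges = 3 + 4 = 7.
Diameter = (2-1) + (3-1) = 3 (corner to opposite corner).
Grid graphs are bipartite (checkerboard coloring).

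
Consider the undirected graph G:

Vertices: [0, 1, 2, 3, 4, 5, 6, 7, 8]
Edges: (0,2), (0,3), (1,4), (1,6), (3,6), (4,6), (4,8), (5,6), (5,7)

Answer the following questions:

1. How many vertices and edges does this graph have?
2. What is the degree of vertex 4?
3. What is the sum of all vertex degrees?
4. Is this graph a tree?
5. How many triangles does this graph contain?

Count: 9 vertices, 9 edges.
Vertex 4 has neighbors [1, 6, 8], degree = 3.
Handshaking lemma: 2 * 9 = 18.
A tree on 9 vertices has 8 edges. This graph has 9 edges (1 extra). Not a tree.
Number of triangles = 1.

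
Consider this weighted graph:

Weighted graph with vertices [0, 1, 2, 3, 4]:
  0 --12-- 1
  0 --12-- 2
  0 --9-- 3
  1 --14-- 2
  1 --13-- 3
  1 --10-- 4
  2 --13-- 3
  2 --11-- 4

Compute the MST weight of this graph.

Applying Kruskal's algorithm (sort edges by weight, add if no cycle):
  Add (0,3) w=9
  Add (1,4) w=10
  Add (2,4) w=11
  Add (0,2) w=12
  Skip (0,1) w=12 (creates cycle)
  Skip (1,3) w=13 (creates cycle)
  Skip (2,3) w=13 (creates cycle)
  Skip (1,2) w=14 (creates cycle)
MST weight = 42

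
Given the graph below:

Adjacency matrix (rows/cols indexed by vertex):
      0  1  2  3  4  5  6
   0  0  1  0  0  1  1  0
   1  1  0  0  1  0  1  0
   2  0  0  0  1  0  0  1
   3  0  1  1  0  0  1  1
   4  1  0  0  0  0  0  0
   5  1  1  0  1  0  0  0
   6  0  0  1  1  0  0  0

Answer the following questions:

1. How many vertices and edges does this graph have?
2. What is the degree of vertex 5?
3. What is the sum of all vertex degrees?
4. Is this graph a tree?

Count: 7 vertices, 9 edges.
Vertex 5 has neighbors [0, 1, 3], degree = 3.
Handshaking lemma: 2 * 9 = 18.
A tree on 7 vertices has 6 edges. This graph has 9 edges (3 extra). Not a tree.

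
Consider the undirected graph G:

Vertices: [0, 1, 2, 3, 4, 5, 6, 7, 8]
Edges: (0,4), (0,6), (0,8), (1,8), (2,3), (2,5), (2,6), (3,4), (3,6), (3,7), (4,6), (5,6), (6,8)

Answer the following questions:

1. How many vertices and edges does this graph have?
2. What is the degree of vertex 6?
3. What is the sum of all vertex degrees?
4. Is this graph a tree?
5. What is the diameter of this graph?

Count: 9 vertices, 13 edges.
Vertex 6 has neighbors [0, 2, 3, 4, 5, 8], degree = 6.
Handshaking lemma: 2 * 13 = 26.
A tree on 9 vertices has 8 edges. This graph has 13 edges (5 extra). Not a tree.
Diameter (longest shortest path) = 4.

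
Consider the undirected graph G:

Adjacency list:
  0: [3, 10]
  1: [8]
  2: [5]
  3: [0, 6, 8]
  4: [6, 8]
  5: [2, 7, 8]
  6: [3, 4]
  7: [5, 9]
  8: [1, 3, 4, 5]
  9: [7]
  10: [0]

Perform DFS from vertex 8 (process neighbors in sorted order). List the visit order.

DFS from vertex 8 (neighbors processed in ascending order):
Visit order: 8, 1, 3, 0, 10, 6, 4, 5, 2, 7, 9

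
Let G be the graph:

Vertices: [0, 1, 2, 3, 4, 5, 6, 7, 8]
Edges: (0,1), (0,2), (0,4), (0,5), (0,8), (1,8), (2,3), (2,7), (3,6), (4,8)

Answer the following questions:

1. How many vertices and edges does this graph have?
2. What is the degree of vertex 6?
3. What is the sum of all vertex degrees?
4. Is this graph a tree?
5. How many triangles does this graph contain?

Count: 9 vertices, 10 edges.
Vertex 6 has neighbors [3], degree = 1.
Handshaking lemma: 2 * 10 = 20.
A tree on 9 vertices has 8 edges. This graph has 10 edges (2 extra). Not a tree.
Number of triangles = 2.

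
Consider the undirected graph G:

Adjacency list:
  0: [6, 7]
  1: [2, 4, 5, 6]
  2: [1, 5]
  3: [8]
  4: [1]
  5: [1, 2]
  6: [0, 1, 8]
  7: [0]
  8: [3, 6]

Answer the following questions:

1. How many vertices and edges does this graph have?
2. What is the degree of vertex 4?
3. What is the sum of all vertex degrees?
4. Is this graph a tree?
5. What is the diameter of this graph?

Count: 9 vertices, 9 edges.
Vertex 4 has neighbors [1], degree = 1.
Handshaking lemma: 2 * 9 = 18.
A tree on 9 vertices has 8 edges. This graph has 9 edges (1 extra). Not a tree.
Diameter (longest shortest path) = 4.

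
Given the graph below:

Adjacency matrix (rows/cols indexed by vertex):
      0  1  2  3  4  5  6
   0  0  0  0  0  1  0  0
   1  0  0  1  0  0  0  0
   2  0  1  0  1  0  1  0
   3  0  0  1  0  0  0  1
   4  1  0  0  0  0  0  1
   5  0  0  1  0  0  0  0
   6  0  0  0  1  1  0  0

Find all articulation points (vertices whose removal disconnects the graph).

An articulation point is a vertex whose removal disconnects the graph.
Articulation points: [2, 3, 4, 6]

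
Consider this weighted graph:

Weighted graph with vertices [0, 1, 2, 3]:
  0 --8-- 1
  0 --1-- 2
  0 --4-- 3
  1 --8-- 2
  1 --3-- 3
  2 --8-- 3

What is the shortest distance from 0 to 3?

Using Dijkstra's algorithm from vertex 0:
Shortest path: 0 -> 3
Total weight: 4 = 4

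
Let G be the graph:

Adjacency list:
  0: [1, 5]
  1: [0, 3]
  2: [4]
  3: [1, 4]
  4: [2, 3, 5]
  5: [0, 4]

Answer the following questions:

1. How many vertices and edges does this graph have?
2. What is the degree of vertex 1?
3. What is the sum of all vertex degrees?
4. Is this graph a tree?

Count: 6 vertices, 6 edges.
Vertex 1 has neighbors [0, 3], degree = 2.
Handshaking lemma: 2 * 6 = 12.
A tree on 6 vertices has 5 edges. This graph has 6 edges (1 extra). Not a tree.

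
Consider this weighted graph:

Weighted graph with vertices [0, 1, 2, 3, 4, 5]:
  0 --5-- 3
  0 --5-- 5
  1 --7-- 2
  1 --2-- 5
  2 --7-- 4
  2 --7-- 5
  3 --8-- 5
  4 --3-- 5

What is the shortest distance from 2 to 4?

Using Dijkstra's algorithm from vertex 2:
Shortest path: 2 -> 4
Total weight: 7 = 7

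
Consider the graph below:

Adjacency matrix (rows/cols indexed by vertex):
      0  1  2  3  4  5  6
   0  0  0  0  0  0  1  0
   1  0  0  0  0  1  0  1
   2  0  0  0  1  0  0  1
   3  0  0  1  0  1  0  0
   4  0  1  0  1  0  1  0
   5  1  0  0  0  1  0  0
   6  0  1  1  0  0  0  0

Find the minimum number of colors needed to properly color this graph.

The graph has a maximum clique of size 2 (lower bound on chromatic number).
A valid 3-coloring: {0: 0, 1: 1, 2: 0, 3: 1, 4: 0, 5: 1, 6: 2}.
No proper 2-coloring exists (verified by exhaustive search).
Chromatic number = 3.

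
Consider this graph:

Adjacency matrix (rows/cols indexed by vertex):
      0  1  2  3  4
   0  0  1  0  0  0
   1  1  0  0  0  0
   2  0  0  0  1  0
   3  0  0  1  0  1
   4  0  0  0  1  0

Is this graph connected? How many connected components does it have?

Checking connectivity: the graph has 2 connected component(s).
Components: [[0, 1], [2, 3, 4]]. The graph is NOT connected.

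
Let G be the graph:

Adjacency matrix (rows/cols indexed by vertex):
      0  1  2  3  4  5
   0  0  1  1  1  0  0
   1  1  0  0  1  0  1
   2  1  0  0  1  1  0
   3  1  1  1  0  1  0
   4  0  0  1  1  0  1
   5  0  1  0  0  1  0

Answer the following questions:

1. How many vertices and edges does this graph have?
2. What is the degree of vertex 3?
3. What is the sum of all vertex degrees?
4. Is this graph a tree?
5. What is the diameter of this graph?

Count: 6 vertices, 9 edges.
Vertex 3 has neighbors [0, 1, 2, 4], degree = 4.
Handshaking lemma: 2 * 9 = 18.
A tree on 6 vertices has 5 edges. This graph has 9 edges (4 extra). Not a tree.
Diameter (longest shortest path) = 2.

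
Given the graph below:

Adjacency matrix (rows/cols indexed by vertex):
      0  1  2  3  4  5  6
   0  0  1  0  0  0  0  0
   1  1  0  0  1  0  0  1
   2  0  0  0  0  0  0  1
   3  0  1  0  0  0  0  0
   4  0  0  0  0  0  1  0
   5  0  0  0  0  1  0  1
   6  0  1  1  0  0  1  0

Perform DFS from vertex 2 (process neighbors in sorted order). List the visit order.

DFS from vertex 2 (neighbors processed in ascending order):
Visit order: 2, 6, 1, 0, 3, 5, 4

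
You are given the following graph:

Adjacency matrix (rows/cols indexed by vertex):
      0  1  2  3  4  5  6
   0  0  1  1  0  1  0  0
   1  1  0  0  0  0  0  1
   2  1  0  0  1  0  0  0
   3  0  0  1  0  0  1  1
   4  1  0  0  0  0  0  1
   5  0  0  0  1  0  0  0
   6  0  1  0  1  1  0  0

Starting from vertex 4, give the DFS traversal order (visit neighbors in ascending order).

DFS from vertex 4 (neighbors processed in ascending order):
Visit order: 4, 0, 1, 6, 3, 2, 5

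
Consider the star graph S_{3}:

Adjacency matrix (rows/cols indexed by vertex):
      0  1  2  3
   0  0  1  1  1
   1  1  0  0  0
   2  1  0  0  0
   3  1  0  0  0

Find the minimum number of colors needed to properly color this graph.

S_{3} has one hub adjacent to 3 leaves; leaves are pairwise non-adjacent.
Color the hub 0 and every leaf 1.
Chromatic number = 2.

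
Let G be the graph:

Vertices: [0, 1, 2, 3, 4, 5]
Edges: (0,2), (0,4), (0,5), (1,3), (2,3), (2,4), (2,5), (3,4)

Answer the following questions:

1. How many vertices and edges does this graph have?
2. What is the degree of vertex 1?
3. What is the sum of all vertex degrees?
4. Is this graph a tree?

Count: 6 vertices, 8 edges.
Vertex 1 has neighbors [3], degree = 1.
Handshaking lemma: 2 * 8 = 16.
A tree on 6 vertices has 5 edges. This graph has 8 edges (3 extra). Not a tree.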